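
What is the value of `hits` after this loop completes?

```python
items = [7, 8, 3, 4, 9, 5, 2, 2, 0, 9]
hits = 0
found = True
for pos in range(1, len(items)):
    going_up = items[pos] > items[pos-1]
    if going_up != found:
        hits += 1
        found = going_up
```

Count direction changes in [7, 8, 3, 4, 9, 5, 2, 2, 0, 9]
`hits` takes the values: 0 → 1 → 2 → 3 → 4

Answer: 4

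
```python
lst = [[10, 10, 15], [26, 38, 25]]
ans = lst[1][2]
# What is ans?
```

Trace:
`lst = [[10, 10, 15], [26, 38, 25]]` → lst = [[10, 10, 15], [26, 38, 25]]
`ans = lst[1][2]` → ans = 25
So ans = 25

Answer: 25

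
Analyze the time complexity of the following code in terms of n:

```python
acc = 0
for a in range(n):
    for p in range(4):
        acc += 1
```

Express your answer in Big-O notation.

Each loop level contributes: n × 1. Multiplying the contributions gives O(n).

Answer: O(n)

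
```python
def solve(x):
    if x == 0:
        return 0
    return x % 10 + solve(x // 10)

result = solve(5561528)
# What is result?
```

Sum of digits of 5561528: 8 + 2 + 5 + 1 + 6 + 5 + 5 = 32

Answer: 32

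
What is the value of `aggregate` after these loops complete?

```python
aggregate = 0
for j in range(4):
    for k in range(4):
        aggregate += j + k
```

Sum of all j+k for j,k in 4x4
`aggregate` takes the values: 0 → 1 → 3 → 6 → 7 → 9 → 12 → 16 → 18 → 21 → 25 → 30 → 33 → 37 → 42 → 48

Answer: 48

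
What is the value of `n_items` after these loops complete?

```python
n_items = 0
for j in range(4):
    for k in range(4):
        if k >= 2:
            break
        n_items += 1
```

Inner breaks at 2, outer runs 4 times
`n_items` takes the values: 0 → 1 → 2 → 3 → 4 → 5 → 6 → 7 → 8

Answer: 8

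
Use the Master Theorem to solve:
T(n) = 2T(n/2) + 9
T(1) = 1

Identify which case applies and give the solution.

a=2, b=2, f(n)=9. log_2(2) = 1. Since c=0 < 1, Case 1 applies: T(n) = Θ(n^log_b(a)) = O(n).

Answer: O(n) - Case 1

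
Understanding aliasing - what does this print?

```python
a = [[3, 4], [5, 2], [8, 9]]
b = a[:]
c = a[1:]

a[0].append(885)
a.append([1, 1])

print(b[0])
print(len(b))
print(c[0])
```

Key concept: slice with nested mutation.
Step by step:
`a = [[3, 4], [5, 2], [8, 9]]` → a = [[3, 4], [5, 2], [8, 9]]
`b = a[:]` → b = [[3, 4], [5, 2], [8, 9]]
`c = a[1:]` → c = [[5, 2], [8, 9]]
`a[0].append(885)` → a = [[3, 4, 885], [5, 2], [8, 9]]; b = [[3, 4, 885], [5, 2], [8, 9]]
`a.append([1, 1])` → a = [[3, 4, 885], [5, 2], [8, 9], [1, 1]]
`print(b[0])` → prints [3, 4, 885]
`print(len(b))` → prints 3
`print(c[0])` → prints [5, 2]

Answer:
[3, 4, 885]
3
[5, 2]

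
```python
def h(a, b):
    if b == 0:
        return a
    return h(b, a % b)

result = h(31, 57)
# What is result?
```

h(31, 57) -> h(57, 31) -> h(31, 26) -> h(26, 5) -> h(5, 1) -> h(1, 0) -> 1

Answer: 1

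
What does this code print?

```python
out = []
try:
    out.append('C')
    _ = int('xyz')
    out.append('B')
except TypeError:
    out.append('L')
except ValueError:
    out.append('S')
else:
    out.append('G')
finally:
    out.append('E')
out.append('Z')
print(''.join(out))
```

Execution trace: 'C' (try body) → 'S' (except ValueError) → 'E' (finally) → 'Z' (after the try/except). Output: CSEZ

Answer: CSEZ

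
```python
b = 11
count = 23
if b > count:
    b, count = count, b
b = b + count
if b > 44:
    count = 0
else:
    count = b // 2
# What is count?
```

Trace:
`b = 11` → b = 11
`count = 23` → count = 23
`if b > count: ...` → b > count is False → no variable changes
`b = b + count` → b = 34
`if b > 44: ...` → b > 44 is False, take else branch → count = 17
So count = 17

Answer: 17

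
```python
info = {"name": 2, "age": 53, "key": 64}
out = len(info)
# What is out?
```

Trace:
`info = {"name": 2, "age": 53, "key": 64}` → info = {'name': 2, 'age': 53, 'key': 64}
`out = len(info)` → out = 3
So out = 3

Answer: 3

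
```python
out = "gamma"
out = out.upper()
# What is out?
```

Trace:
`out = "gamma"` → out = 'gamma'
`out = out.upper()` → out = 'GAMMA'
So out = 'GAMMA'

Answer: 'GAMMA'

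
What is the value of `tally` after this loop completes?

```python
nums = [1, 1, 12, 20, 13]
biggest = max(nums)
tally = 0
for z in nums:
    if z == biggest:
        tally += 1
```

Count of max value 20 in [1, 1, 12, 20, 13]
`tally` takes the values: 0 → 1

Answer: 1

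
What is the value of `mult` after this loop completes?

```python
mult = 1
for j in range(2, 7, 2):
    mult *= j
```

Product of even numbers 2 to 6
`mult` takes the values: 1 → 2 → 8 → 48

Answer: 48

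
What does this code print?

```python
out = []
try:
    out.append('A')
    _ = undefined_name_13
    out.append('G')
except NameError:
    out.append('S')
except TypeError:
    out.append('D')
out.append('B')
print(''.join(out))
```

Execution trace: 'A' (try body) → 'S' (except NameError) → 'B' (after the try/except). Output: ASB

Answer: ASB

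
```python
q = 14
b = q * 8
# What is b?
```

Trace:
`q = 14` → q = 14
`b = q * 8` → b = 112
So b = 112

Answer: 112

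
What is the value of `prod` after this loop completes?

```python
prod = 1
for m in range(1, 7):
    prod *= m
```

6! = 720
`prod` takes the values: 1 → 2 → 6 → 24 → 120 → 720

Answer: 720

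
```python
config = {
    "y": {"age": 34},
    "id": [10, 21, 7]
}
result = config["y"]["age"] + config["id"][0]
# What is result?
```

Trace:
`config = { ...` → config = {'y': {'age': 34}, 'id': [10, 21, 7]}
`result = config["y"]["age"] + config["id"][0]` → result = 44
So result = 44

Answer: 44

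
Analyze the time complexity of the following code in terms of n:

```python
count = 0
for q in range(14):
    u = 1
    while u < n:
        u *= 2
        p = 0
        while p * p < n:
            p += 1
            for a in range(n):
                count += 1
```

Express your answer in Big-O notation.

Each loop level contributes: 1 × log n × √n × n. Multiplying the contributions gives O(n√n log n).

Answer: O(n√n log n)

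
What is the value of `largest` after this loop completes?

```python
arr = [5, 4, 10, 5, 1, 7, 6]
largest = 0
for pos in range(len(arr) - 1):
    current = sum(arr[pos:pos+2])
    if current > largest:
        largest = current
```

Max sum of 2-element window in [5, 4, 10, 5, 1, 7, 6]
`largest` takes the values: 0 → 9 → 14 → 15

Answer: 15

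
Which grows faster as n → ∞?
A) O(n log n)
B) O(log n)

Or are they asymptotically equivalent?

O(n log n) vs O(log n): Higher order terms dominate.

Answer: A) O(n log n) grows faster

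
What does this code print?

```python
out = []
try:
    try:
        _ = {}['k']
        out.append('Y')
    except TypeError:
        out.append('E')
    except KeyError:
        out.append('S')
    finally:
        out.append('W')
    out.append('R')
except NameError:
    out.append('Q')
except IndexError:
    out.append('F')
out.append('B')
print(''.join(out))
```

Execution trace: 'S' (inner except KeyError) → 'W' (inner finally) → 'R' (try body, no exception) → 'B' (after the try/except). Output: SWRB

Answer: SWRB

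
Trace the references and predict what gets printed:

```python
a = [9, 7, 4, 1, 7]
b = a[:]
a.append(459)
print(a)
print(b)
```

Key concept: slice [:] creates copy.
Step by step:
`a = [9, 7, 4, 1, 7]` → a = [9, 7, 4, 1, 7]
`b = a[:]` → b = [9, 7, 4, 1, 7]
`a.append(459)` → a = [9, 7, 4, 1, 7, 459]
`print(a)` → prints [9, 7, 4, 1, 7, 459]
`print(b)` → prints [9, 7, 4, 1, 7]

Answer:
[9, 7, 4, 1, 7, 459]
[9, 7, 4, 1, 7]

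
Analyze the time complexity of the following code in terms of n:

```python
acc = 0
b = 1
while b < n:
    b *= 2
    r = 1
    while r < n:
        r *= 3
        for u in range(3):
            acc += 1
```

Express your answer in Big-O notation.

Each loop level contributes: log n × log n × 1. Multiplying the contributions gives O(log² n).

Answer: O(log² n)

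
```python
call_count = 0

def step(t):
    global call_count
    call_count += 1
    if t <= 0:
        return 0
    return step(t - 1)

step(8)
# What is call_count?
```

Linear recursion stepping by 1: 9 calls from t=8 down to ≤0.

Answer: 9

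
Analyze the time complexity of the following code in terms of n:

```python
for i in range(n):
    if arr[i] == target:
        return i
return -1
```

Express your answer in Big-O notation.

This is Linear search in an array. Time complexity: O(n).

Answer: O(n)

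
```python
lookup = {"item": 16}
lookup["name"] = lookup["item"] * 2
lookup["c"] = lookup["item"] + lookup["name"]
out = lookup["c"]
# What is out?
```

Trace:
`lookup = {"item": 16}` → lookup = {'item': 16}
`lookup["name"] = lookup["item"] * 2` → lookup = {'item': 16, 'name': 32}
`lookup["c"] = lookup["item"] + lookup["name"]` → lookup = {'item': 16, 'name': 32, 'c': 48}
`out = lookup["c"]` → out = 48
So out = 48

Answer: 48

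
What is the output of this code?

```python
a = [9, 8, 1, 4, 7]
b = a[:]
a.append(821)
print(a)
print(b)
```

Key concept: slice [:] creates copy.
Step by step:
`a = [9, 8, 1, 4, 7]` → a = [9, 8, 1, 4, 7]
`b = a[:]` → b = [9, 8, 1, 4, 7]
`a.append(821)` → a = [9, 8, 1, 4, 7, 821]
`print(a)` → prints [9, 8, 1, 4, 7, 821]
`print(b)` → prints [9, 8, 1, 4, 7]

Answer:
[9, 8, 1, 4, 7, 821]
[9, 8, 1, 4, 7]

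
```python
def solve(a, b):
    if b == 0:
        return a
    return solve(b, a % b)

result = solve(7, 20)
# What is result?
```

solve(7, 20) -> solve(20, 7) -> solve(7, 6) -> solve(6, 1) -> solve(1, 0) -> 1

Answer: 1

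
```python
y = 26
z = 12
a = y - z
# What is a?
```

Trace:
`y = 26` → y = 26
`z = 12` → z = 12
`a = y - z` → a = 14
So a = 14

Answer: 14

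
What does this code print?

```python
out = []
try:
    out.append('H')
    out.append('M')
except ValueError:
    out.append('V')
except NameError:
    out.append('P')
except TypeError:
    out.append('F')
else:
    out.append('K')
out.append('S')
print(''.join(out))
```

Execution trace: 'H' (try body) → 'M' (try body, no exception) → 'K' (else) → 'S' (after the try/except). Output: HMKS

Answer: HMKS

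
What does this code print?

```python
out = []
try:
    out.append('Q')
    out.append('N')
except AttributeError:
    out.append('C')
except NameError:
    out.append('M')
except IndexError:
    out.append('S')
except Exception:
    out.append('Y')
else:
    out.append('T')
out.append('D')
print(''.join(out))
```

Execution trace: 'Q' (try body) → 'N' (try body, no exception) → 'T' (else) → 'D' (after the try/except). Output: QNTD

Answer: QNTD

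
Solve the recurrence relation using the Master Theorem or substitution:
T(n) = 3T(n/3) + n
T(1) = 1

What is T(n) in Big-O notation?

By Master Theorem: a=3, b=3, f(n)=n. Since log_3(3) = 1 and f(n) = Θ(n^1), Case 2 applies. T(n) = O(n log n).

Answer: O(n log n)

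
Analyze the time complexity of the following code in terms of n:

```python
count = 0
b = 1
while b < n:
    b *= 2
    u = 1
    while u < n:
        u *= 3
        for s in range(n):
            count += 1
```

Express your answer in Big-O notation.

Each loop level contributes: log n × log n × n. Multiplying the contributions gives O(n log² n).

Answer: O(n log² n)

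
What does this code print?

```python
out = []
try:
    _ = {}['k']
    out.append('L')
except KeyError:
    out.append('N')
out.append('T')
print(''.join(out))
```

Execution trace: 'N' (except KeyError) → 'T' (after the try/except). Output: NT

Answer: NT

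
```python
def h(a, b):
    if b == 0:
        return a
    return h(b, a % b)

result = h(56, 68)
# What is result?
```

h(56, 68) -> h(68, 56) -> h(56, 12) -> h(12, 8) -> h(8, 4) -> h(4, 0) -> 4

Answer: 4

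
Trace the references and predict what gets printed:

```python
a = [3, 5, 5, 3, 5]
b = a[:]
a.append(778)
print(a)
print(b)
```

Key concept: slice [:] creates copy.
Step by step:
`a = [3, 5, 5, 3, 5]` → a = [3, 5, 5, 3, 5]
`b = a[:]` → b = [3, 5, 5, 3, 5]
`a.append(778)` → a = [3, 5, 5, 3, 5, 778]
`print(a)` → prints [3, 5, 5, 3, 5, 778]
`print(b)` → prints [3, 5, 5, 3, 5]

Answer:
[3, 5, 5, 3, 5, 778]
[3, 5, 5, 3, 5]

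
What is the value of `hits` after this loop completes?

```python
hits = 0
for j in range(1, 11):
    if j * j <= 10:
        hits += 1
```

Count numbers where j² ≤ 10
`hits` takes the values: 0 → 1 → 2 → 3

Answer: 3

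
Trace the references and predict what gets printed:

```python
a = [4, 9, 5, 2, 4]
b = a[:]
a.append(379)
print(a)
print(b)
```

Key concept: slice [:] creates copy.
Step by step:
`a = [4, 9, 5, 2, 4]` → a = [4, 9, 5, 2, 4]
`b = a[:]` → b = [4, 9, 5, 2, 4]
`a.append(379)` → a = [4, 9, 5, 2, 4, 379]
`print(a)` → prints [4, 9, 5, 2, 4, 379]
`print(b)` → prints [4, 9, 5, 2, 4]

Answer:
[4, 9, 5, 2, 4, 379]
[4, 9, 5, 2, 4]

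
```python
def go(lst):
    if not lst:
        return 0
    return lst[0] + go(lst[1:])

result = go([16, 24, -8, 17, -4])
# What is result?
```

16 + 24 + (-8) + 17 + (-4) + 0 = 45

Answer: 45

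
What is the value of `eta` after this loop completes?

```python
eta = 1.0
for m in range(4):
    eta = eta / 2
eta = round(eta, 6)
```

Halving LR 4 times: 1 / 2^4
`eta` takes the values: 1.0 → 0.5 → 0.25 → 0.125 → 0.0625

Answer: 0.0625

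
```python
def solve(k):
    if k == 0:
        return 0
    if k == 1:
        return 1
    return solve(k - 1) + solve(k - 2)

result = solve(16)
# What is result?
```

Build up from base cases: solve(0)=0, solve(1)=1, solve(2)=1, solve(3)=2, solve(4)=3, solve(5)=5, solve(6)=8, ..., solve(16)=987

Answer: 987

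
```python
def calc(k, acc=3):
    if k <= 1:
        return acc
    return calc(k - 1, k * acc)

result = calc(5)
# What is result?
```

Accumulator trace (n, acc): (5, 3) -> (4, 15) -> (3, 60) -> (2, 180) -> (1, 360) -> return 360

Answer: 360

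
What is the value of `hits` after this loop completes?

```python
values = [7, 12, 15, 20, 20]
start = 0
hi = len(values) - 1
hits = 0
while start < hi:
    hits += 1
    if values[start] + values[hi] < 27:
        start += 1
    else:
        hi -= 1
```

Steps to find pair summing to 27
`hits` takes the values: 0 → 1 → 2 → 3 → 4

Answer: 4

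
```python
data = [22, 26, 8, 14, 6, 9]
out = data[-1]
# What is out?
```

Trace:
`data = [22, 26, 8, 14, 6, 9]` → data = [22, 26, 8, 14, 6, 9]
`out = data[-1]` → out = 9
So out = 9

Answer: 9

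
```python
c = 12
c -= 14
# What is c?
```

Trace:
`c = 12` → c = 12
`c -= 14` → c = -2
So c = -2

Answer: -2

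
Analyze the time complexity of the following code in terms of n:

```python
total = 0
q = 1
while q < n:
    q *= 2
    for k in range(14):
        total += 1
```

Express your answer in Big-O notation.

Each loop level contributes: log n × 1. Multiplying the contributions gives O(log n).

Answer: O(log n)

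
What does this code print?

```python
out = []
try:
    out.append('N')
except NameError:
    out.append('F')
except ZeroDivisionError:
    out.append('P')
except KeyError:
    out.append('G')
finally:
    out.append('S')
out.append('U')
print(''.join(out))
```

Execution trace: 'N' (try body, no exception) → 'S' (finally) → 'U' (after the try/except). Output: NSU

Answer: NSU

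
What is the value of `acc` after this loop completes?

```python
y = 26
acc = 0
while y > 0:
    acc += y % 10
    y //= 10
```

Sum digits of 26
`acc` takes the values: 0 → 6 → 8

Answer: 8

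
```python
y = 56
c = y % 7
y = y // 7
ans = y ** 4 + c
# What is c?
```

Trace:
`y = 56` → y = 56
`c = y % 7` → c = 0
`y = y // 7` → y = 8
`ans = y ** 4 + c` → ans = 4096
So c = 0

Answer: 0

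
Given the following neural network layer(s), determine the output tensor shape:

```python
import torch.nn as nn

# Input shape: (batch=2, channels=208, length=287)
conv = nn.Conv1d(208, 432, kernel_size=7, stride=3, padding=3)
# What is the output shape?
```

Input: (2, 208, 287) -> Output: (2, 432, 96)

Answer: (2, 432, 96)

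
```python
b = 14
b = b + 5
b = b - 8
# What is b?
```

Trace:
`b = 14` → b = 14
`b = b + 5` → b = 19
`b = b - 8` → b = 11
So b = 11

Answer: 11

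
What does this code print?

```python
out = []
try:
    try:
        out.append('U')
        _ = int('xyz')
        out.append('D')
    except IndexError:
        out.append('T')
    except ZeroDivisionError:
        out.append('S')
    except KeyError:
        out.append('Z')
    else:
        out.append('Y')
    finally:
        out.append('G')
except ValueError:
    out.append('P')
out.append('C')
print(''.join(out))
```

Execution trace: 'U' (try body) → 'G' (finally) → 'P' (outer except ValueError) → 'C' (after the try/except). Output: UGPC

Answer: UGPC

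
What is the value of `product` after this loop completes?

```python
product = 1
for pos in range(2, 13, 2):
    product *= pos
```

Product of even numbers 2 to 12
`product` takes the values: 1 → 2 → 8 → 48 → 384 → 3840 → 46080

Answer: 46080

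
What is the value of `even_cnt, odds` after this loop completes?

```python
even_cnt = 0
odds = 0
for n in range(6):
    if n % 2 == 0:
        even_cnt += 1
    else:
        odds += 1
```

Count evens and odds in range(6)
`even_cnt, odds` takes the values: (0, 0) → (1, 0) → (1, 1) → (2, 1) → (2, 2) → (3, 2) → (3, 3)

Answer: 3, 3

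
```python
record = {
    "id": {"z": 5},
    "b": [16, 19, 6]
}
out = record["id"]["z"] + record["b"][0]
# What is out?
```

Trace:
`record = { ...` → record = {'id': {'z': 5}, 'b': [16, 19, 6]}
`out = record["id"]["z"] + record["b"][0]` → out = 21
So out = 21

Answer: 21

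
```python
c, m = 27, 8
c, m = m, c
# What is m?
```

Trace:
`c, m = 27, 8` → c = 27; m = 8
`c, m = m, c` → c = 8; m = 27
So m = 27

Answer: 27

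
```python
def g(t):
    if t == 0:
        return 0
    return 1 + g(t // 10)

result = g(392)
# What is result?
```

Count of digits of 392: 3

Answer: 3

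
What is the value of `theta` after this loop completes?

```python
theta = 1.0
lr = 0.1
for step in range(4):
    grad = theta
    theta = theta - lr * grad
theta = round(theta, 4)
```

Gradient descent: w = 1.0 * (1 - 0.1)^4
`theta` takes the values: 1.0 → 0.9 → 0.81 → 0.729 → 0.6561

Answer: 0.6561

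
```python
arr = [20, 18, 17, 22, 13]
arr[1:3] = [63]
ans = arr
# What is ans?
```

Trace:
`arr = [20, 18, 17, 22, 13]` → arr = [20, 18, 17, 22, 13]
`arr[1:3] = [63]` → arr = [20, 63, 22, 13]
`ans = arr` → ans = [20, 63, 22, 13]
So ans = [20, 63, 22, 13]

Answer: [20, 63, 22, 13]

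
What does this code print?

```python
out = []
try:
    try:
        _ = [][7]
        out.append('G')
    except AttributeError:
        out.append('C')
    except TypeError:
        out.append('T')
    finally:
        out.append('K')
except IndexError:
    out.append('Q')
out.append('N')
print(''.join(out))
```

Execution trace: 'K' (finally) → 'Q' (outer except IndexError) → 'N' (after the try/except). Output: KQN

Answer: KQN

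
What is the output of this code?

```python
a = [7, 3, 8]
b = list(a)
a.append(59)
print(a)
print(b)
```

Key concept: list() constructor creates copy.
Step by step:
`a = [7, 3, 8]` → a = [7, 3, 8]
`b = list(a)` → b = [7, 3, 8]
`a.append(59)` → a = [7, 3, 8, 59]
`print(a)` → prints [7, 3, 8, 59]
`print(b)` → prints [7, 3, 8]

Answer:
[7, 3, 8, 59]
[7, 3, 8]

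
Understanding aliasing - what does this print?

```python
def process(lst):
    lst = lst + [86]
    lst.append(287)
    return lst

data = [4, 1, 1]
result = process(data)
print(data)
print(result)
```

Key concept: rebinding parameter vs mutation.
Step by step:
`data = [4, 1, 1]` → data = [4, 1, 1]
`result = process(data)` → result = [4, 1, 1, 86, 287]
`print(data)` → prints [4, 1, 1]
`print(result)` → prints [4, 1, 1, 86, 287]

Answer:
[4, 1, 1]
[4, 1, 1, 86, 287]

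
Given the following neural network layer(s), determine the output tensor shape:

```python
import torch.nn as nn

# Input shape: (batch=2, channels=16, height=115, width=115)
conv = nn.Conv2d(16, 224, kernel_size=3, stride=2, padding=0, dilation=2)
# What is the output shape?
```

Input: (2, 16, 115, 115) -> Output: (2, 224, 56, 56)

Answer: (2, 224, 56, 56)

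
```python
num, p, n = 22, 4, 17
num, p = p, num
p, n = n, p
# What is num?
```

Trace:
`num, p, n = 22, 4, 17` → num = 22; p = 4; n = 17
`num, p = p, num` → num = 4; p = 22
`p, n = n, p` → p = 17; n = 22
So num = 4

Answer: 4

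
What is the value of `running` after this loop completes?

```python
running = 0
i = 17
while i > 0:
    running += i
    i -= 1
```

Sum 17 down to 1
`running` takes the values: 0 → 17 → 33 → 48 → 62 → 75 → 87 → 98 → 108 → 117 → 125 → 132 → 138 → 143 → 147 → 150 → 152 → 153

Answer: 153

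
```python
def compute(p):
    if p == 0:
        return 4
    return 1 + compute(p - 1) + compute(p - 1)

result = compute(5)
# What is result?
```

compute(p) = 1 + 2·compute(p-1), compute(0)=4. Closed form: (4+1)·2^5 - 1 = 159.

Answer: 159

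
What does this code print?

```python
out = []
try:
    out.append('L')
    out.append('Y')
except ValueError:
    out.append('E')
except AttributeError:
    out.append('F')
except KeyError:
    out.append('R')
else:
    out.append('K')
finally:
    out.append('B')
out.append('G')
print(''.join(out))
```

Execution trace: 'L' (try body) → 'Y' (try body, no exception) → 'K' (else) → 'B' (finally) → 'G' (after the try/except). Output: LYKBG

Answer: LYKBG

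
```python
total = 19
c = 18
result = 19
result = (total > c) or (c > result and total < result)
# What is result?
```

Trace:
`total = 19` → total = 19
`c = 18` → c = 18
`result = 19` → result = 19
`result = (total > c) or (c > result and total < result)` → result = True
So result = True

Answer: True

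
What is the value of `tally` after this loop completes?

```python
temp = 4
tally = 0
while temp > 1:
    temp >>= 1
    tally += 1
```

Count right shifts until 1
`tally` takes the values: 0 → 1 → 2

Answer: 2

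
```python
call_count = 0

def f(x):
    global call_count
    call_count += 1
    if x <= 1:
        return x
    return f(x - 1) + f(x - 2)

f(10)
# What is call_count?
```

Calls(x) = 1 + Calls(x-1) + Calls(x-2); Calls(0)=Calls(1)=1. For x=10 this gives 177.

Answer: 177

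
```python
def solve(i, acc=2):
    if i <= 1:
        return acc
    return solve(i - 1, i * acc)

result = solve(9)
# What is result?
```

Accumulator trace (n, acc): (9, 2) -> (8, 18) -> (7, 144) -> (6, 1008) -> (5, 6048) -> (4, 30240) -> (3, 120960) -> (2, 362880) -> (1, 725760) -> return 725760

Answer: 725760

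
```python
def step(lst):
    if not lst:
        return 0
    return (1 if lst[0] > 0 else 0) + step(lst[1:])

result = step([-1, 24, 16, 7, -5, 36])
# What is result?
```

Count of positive elements in [-1, 24, 16, 7, -5, 36] = 4

Answer: 4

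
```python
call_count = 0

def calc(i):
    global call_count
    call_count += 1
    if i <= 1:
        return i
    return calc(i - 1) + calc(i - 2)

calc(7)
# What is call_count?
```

Calls(i) = 1 + Calls(i-1) + Calls(i-2); Calls(0)=Calls(1)=1. For i=7 this gives 41.

Answer: 41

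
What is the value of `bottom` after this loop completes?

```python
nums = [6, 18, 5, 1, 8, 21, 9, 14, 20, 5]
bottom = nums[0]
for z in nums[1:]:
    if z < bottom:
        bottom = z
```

Minimum of [6, 18, 5, 1, 8, 21, 9, 14, 20, 5]
`bottom` takes the values: 6 → 5 → 1

Answer: 1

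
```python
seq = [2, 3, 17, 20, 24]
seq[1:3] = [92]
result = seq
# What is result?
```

Trace:
`seq = [2, 3, 17, 20, 24]` → seq = [2, 3, 17, 20, 24]
`seq[1:3] = [92]` → seq = [2, 92, 20, 24]
`result = seq` → result = [2, 92, 20, 24]
So result = [2, 92, 20, 24]

Answer: [2, 92, 20, 24]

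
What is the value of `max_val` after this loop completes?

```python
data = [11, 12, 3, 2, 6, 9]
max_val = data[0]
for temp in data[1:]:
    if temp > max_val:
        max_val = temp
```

Maximum of [11, 12, 3, 2, 6, 9]
`max_val` takes the values: 11 → 12

Answer: 12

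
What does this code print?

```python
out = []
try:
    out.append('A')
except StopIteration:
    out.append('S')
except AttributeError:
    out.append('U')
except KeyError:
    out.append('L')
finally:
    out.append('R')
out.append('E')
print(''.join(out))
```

Execution trace: 'A' (try body, no exception) → 'R' (finally) → 'E' (after the try/except). Output: ARE

Answer: ARE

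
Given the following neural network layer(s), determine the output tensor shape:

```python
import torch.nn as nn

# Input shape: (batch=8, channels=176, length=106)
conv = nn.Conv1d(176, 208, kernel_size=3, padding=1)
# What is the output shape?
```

Input: (8, 176, 106) -> Output: (8, 208, 106)

Answer: (8, 208, 106)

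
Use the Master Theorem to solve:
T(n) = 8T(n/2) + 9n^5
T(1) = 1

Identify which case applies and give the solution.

a=8, b=2, f(n)=9n^5. log_2(8) = 3. Since c=5 > 3 and the regularity condition holds (8(n/2)^5 = (8/2^5)n^5 with 8/2^5 < 1), Case 3 applies: T(n) = Θ(f(n)) = O(n^5).

Answer: O(n^5) - Case 3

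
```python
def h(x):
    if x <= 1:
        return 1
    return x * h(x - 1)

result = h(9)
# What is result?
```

h(9) = 9 * 8 * 7 * 6 * 5 * 4 * 3 * 2 * 1 = 362880

Answer: 362880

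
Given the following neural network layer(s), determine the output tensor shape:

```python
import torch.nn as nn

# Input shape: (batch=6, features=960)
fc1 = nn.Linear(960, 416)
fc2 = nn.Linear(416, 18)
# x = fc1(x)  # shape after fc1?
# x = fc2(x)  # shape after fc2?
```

Input: (6, 960) -> after fc1: (6, 416) -> Output: (6, 18)

Answer: (6, 18)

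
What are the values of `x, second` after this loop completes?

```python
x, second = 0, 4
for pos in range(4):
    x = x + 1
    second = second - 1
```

x goes 0→4, second goes 4→0
`x, second` takes the values: (0, 4) → (1, 4) → (1, 3) → (2, 3) → (2, 2) → (3, 2) → (3, 1) → (4, 1) → (4, 0)

Answer: 4, 0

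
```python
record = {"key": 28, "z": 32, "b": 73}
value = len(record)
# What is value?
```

Trace:
`record = {"key": 28, "z": 32, "b": 73}` → record = {'key': 28, 'z': 32, 'b': 73}
`value = len(record)` → value = 3
So value = 3

Answer: 3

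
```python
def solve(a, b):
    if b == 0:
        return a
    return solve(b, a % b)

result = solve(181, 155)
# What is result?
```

solve(181, 155) -> solve(155, 26) -> solve(26, 25) -> solve(25, 1) -> solve(1, 0) -> 1

Answer: 1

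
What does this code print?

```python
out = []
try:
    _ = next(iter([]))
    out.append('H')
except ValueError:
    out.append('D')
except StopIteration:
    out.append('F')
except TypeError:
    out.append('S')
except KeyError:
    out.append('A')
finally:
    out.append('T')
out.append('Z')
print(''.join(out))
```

Execution trace: 'F' (except StopIteration) → 'T' (finally) → 'Z' (after the try/except). Output: FTZ

Answer: FTZ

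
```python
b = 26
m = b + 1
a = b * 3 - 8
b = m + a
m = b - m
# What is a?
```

Trace:
`b = 26` → b = 26
`m = b + 1` → m = 27
`a = b * 3 - 8` → a = 70
`b = m + a` → b = 97
`m = b - m` → m = 70
So a = 70

Answer: 70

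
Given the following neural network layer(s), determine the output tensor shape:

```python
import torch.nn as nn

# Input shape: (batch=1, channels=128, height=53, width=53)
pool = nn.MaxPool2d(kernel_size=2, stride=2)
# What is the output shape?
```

Input: (1, 128, 53, 53) -> Output: (1, 128, 26, 26)

Answer: (1, 128, 26, 26)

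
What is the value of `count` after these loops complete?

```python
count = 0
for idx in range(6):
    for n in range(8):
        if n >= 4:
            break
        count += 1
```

Inner breaks at 4, outer runs 6 times
`count` takes the values: 0 → 1 → 2 → 3 → 4 → 5 → 6 → 7 → 8 → 9 → 10 → 11 → 12 → 13 → 14 → 15 → 16 → 17 → 18 → 19 → 20 → 21 → 22 → 23 → 24

Answer: 24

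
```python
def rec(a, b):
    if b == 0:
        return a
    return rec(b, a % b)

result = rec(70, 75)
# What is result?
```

rec(70, 75) -> rec(75, 70) -> rec(70, 5) -> rec(5, 0) -> 5

Answer: 5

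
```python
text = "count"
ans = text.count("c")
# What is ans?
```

Trace:
`text = "count"` → text = 'count'
`ans = text.count("c")` → ans = 1
So ans = 1

Answer: 1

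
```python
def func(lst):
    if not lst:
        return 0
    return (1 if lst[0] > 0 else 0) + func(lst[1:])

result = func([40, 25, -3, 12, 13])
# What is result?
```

Count of positive elements in [40, 25, -3, 12, 13] = 4

Answer: 4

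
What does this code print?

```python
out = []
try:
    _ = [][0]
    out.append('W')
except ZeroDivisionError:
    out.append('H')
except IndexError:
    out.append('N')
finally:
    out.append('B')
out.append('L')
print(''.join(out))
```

Execution trace: 'N' (except IndexError) → 'B' (finally) → 'L' (after the try/except). Output: NBL

Answer: NBL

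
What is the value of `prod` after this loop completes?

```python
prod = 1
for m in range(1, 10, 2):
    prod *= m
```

Product of 1, 3, 5, ... up to 9
`prod` takes the values: 1 → 3 → 15 → 105 → 945

Answer: 945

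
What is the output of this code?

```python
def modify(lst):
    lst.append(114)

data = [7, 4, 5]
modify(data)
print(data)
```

Key concept: function modifies passed list.
Step by step:
`data = [7, 4, 5]` → data = [7, 4, 5]
`modify(data)` → data = [7, 4, 5, 114]
`print(data)` → prints [7, 4, 5, 114]

Answer: [7, 4, 5, 114]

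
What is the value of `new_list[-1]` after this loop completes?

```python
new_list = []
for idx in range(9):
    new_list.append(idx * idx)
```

Last element of squares 0 to 8
`new_list` takes the values: [] → [0] → [0, 1] → [0, 1, 4] → [0, 1, 4, 9] → [0, 1, 4, 9, 16] → [0, 1, 4, 9, 16, 25] → [0, 1, 4, 9, 16, 25, 36] → [0, 1, 4, 9, 16, 25, 36, 49] → [0, 1, 4, 9, 16, 25, 36, 49, 64]
So `new_list[-1]` = 64

Answer: 64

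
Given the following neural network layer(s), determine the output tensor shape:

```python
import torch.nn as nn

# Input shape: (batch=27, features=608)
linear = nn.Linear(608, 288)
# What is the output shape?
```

Input: (27, 608) -> Output: (27, 288)

Answer: (27, 288)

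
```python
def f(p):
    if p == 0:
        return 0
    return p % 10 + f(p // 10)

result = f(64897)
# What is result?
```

Sum of digits of 64897: 7 + 9 + 8 + 4 + 6 = 34

Answer: 34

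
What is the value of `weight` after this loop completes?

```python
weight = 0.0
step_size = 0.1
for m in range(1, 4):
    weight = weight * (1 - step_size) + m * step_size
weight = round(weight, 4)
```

Moving average with lr=0.1
`weight` takes the values: 0.0 → 0.1 → 0.29 → 0.561

Answer: 0.561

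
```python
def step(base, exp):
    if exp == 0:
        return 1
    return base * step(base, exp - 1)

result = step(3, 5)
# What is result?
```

step(3, 5) = 3 * 3 * 3 * 3 * 3 = 243

Answer: 243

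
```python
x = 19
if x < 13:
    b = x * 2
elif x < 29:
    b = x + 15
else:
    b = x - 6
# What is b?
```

Trace:
`x = 19` → x = 19
`if x < 13: ...` → x < 13 is False, x < 29 is True → b = 34
So b = 34

Answer: 34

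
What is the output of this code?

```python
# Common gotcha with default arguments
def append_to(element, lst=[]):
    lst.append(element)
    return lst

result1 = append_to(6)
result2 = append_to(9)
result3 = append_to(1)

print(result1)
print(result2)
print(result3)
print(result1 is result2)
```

Key concept: mutable default argument gotcha.
Step by step:
`result1 = append_to(6)` → result1 = [6]
`result2 = append_to(9)` → result1 = [6, 9] (same object as result2); result2 = [6, 9] (same object as result1)
`result3 = append_to(1)` → result1 = [6, 9, 1] (same object as result2, result3); result2 = [6, 9, 1] (same object as result1, result3); result3 = [6, 9, 1] (same object as result1, result2)
`print(result1)` → prints [6, 9, 1]
`print(result2)` → prints [6, 9, 1]
`print(result3)` → prints [6, 9, 1]
`print(result1 is result2)` → prints True

Answer:
[6, 9, 1]
[6, 9, 1]
[6, 9, 1]
True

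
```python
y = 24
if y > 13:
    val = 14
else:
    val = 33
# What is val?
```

Trace:
`y = 24` → y = 24
`if y > 13: ...` → y > 13 is True → val = 14
So val = 14

Answer: 14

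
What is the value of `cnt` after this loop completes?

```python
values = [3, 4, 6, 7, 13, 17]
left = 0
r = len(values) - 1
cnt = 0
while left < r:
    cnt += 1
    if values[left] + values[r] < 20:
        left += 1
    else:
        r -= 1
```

Steps to find pair summing to 20
`cnt` takes the values: 0 → 1 → 2 → 3 → 4 → 5

Answer: 5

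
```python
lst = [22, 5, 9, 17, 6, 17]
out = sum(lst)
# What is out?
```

Trace:
`lst = [22, 5, 9, 17, 6, 17]` → lst = [22, 5, 9, 17, 6, 17]
`out = sum(lst)` → out = 76
So out = 76

Answer: 76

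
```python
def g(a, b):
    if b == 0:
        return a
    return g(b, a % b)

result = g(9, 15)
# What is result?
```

g(9, 15) -> g(15, 9) -> g(9, 6) -> g(6, 3) -> g(3, 0) -> 3

Answer: 3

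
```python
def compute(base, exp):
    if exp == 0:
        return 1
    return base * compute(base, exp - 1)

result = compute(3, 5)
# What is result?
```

compute(3, 5) = 3 * 3 * 3 * 3 * 3 = 243

Answer: 243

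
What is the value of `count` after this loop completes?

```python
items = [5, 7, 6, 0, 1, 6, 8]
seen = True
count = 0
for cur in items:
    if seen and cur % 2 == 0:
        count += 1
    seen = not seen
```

Count even values at even positions
`count` takes the values: 0 → 1 → 2

Answer: 2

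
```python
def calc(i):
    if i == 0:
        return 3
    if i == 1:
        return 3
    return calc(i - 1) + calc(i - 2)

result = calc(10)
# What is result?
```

Build up from base cases: calc(0)=3, calc(1)=3, calc(2)=6, calc(3)=9, calc(4)=15, calc(5)=24, calc(6)=39, ..., calc(10)=267

Answer: 267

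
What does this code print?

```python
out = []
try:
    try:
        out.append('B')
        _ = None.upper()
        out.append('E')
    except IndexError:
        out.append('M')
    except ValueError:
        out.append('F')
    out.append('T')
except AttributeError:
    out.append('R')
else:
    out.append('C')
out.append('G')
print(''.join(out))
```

Execution trace: 'B' (inner try body) → 'R' (except AttributeError) → 'G' (after the try/except). Output: BRG

Answer: BRG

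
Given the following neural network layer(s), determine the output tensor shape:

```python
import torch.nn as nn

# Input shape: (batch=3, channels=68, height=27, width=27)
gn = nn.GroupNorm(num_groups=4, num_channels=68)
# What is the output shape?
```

Input: (3, 68, 27, 27) -> Output: (3, 68, 27, 27)

Answer: (3, 68, 27, 27)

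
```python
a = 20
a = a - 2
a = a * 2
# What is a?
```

Trace:
`a = 20` → a = 20
`a = a - 2` → a = 18
`a = a * 2` → a = 36
So a = 36

Answer: 36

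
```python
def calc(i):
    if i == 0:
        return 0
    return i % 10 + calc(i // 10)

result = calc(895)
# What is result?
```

Sum of digits of 895: 5 + 9 + 8 = 22

Answer: 22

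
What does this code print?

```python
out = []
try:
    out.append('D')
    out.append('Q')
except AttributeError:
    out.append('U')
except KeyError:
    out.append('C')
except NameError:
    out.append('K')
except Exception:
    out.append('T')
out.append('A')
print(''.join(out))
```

Execution trace: 'D' (try body) → 'Q' (try body, no exception) → 'A' (after the try/except). Output: DQA

Answer: DQA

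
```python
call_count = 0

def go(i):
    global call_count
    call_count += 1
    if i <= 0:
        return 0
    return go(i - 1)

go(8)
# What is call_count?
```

Linear recursion stepping by 1: 9 calls from i=8 down to ≤0.

Answer: 9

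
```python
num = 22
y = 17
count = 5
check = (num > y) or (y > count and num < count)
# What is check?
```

Trace:
`num = 22` → num = 22
`y = 17` → y = 17
`count = 5` → count = 5
`check = (num > y) or (y > count and num < count)` → check = True
So check = True

Answer: True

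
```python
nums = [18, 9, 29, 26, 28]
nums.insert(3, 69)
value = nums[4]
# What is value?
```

Trace:
`nums = [18, 9, 29, 26, 28]` → nums = [18, 9, 29, 26, 28]
`nums.insert(3, 69)` → nums = [18, 9, 29, 69, 26, 28]
`value = nums[4]` → value = 26
So value = 26

Answer: 26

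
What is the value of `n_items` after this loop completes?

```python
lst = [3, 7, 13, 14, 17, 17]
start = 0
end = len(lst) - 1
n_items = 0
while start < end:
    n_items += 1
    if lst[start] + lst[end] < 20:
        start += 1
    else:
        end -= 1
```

Steps to find pair summing to 20
`n_items` takes the values: 0 → 1 → 2 → 3 → 4 → 5

Answer: 5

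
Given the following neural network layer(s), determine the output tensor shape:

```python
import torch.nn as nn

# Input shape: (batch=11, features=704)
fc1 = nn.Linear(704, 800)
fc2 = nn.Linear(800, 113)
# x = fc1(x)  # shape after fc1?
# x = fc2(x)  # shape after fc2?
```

Input: (11, 704) -> after fc1: (11, 800) -> Output: (11, 113)

Answer: (11, 113)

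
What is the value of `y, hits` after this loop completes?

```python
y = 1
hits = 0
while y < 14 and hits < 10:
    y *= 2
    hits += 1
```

Double until >= 14 or 10 iterations
`y, hits` takes the values: (1, 0) → (2, 0) → (2, 1) → (4, 1) → (4, 2) → (8, 2) → (8, 3) → (16, 3) → (16, 4)

Answer: 16, 4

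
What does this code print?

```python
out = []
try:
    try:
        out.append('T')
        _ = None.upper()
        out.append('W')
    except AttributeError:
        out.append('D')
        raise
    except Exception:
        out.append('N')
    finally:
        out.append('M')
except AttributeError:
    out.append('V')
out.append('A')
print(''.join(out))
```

Execution trace: 'T' (inner try body) → 'D' (inner except AttributeError) → 'M' (inner finally) → 'V' (outer except AttributeError) → 'A' (after the try/except). Output: TDMVA

Answer: TDMVA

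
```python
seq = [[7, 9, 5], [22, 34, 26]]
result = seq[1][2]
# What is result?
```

Trace:
`seq = [[7, 9, 5], [22, 34, 26]]` → seq = [[7, 9, 5], [22, 34, 26]]
`result = seq[1][2]` → result = 26
So result = 26

Answer: 26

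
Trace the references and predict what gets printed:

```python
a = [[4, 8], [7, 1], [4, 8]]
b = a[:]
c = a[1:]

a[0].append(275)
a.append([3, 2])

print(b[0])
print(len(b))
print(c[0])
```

Key concept: slice with nested mutation.
Step by step:
`a = [[4, 8], [7, 1], [4, 8]]` → a = [[4, 8], [7, 1], [4, 8]]
`b = a[:]` → b = [[4, 8], [7, 1], [4, 8]]
`c = a[1:]` → c = [[7, 1], [4, 8]]
`a[0].append(275)` → a = [[4, 8, 275], [7, 1], [4, 8]]; b = [[4, 8, 275], [7, 1], [4, 8]]
`a.append([3, 2])` → a = [[4, 8, 275], [7, 1], [4, 8], [3, 2]]
`print(b[0])` → prints [4, 8, 275]
`print(len(b))` → prints 3
`print(c[0])` → prints [7, 1]

Answer:
[4, 8, 275]
3
[7, 1]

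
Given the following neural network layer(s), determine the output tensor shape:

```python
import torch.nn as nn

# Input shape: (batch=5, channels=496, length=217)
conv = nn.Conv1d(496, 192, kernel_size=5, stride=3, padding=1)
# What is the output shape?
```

Input: (5, 496, 217) -> Output: (5, 192, 72)

Answer: (5, 192, 72)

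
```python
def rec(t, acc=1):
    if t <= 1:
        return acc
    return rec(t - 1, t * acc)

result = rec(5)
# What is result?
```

Accumulator trace (n, acc): (5, 1) -> (4, 5) -> (3, 20) -> (2, 60) -> (1, 120) -> return 120

Answer: 120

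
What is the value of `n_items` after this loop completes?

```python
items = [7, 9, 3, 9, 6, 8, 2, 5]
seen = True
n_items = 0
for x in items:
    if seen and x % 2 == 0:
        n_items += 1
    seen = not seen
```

Count even values at even positions
`n_items` takes the values: 0 → 1 → 2

Answer: 2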